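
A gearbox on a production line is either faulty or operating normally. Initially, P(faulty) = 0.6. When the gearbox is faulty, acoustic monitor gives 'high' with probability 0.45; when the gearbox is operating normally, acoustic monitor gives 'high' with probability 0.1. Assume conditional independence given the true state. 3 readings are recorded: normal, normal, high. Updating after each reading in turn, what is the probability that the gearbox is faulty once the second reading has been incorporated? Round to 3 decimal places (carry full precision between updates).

After 'normal': P(faulty) = 0.55·0.6000 / (0.55·0.6000 + 0.9·0.4000) ≈ 0.4783
After 'normal': P(faulty) = 0.55·0.4783 / (0.55·0.4783 + 0.9·0.5217) ≈ 0.3591

0.359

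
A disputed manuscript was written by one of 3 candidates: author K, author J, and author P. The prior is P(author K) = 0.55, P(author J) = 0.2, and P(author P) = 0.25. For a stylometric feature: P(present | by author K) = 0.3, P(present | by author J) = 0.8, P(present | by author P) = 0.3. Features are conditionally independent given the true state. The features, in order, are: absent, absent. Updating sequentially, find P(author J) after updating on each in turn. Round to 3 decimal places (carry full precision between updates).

After 'absent': normaliser = 0.7·0.5500 + 0.2·0.2000 + 0.7·0.2500; P(author K) ≈ 0.6417, P(author J) ≈ 0.0667, P(author P) ≈ 0.2917
After 'absent': normaliser = 0.7·0.6417 + 0.2·0.0667 + 0.7·0.2917; P(author K) ≈ 0.6737, P(author J) ≈ 0.0200, P(author P) ≈ 0.3063

0.020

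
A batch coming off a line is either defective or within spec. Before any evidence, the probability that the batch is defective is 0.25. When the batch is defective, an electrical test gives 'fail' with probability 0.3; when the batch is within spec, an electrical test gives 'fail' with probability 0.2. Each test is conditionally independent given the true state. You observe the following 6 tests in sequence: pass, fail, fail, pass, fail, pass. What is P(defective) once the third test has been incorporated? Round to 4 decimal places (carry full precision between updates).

0.3962

Apply Bayes' rule sequentially, carrying P(defective) forward.
After 'pass': P(defective) = 0.7·0.2500 / (0.7·0.2500 + 0.8·0.7500) ≈ 0.2258
After 'fail': P(defective) = 0.3·0.2258 / (0.3·0.2258 + 0.2·0.7742) ≈ 0.3043
After 'fail': P(defective) = 0.3·0.3043 / (0.3·0.3043 + 0.2·0.6957) ≈ 0.3962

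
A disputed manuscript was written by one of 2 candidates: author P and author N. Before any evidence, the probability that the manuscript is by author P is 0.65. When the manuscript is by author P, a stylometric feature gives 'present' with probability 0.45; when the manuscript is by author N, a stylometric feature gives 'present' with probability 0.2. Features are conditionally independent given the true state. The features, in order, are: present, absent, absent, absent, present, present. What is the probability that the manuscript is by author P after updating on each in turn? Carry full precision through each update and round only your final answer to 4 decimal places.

After 'present': P(author P) = 0.45·0.6500 / (0.45·0.6500 + 0.2·0.3500) ≈ 0.8069
After 'absent': P(author P) = 0.55·0.8069 / (0.55·0.8069 + 0.8·0.1931) ≈ 0.7418
After 'absent': P(author P) = 0.55·0.7418 / (0.55·0.7418 + 0.8·0.2582) ≈ 0.6639
After 'absent': P(author P) = 0.55·0.6639 / (0.55·0.6639 + 0.8·0.3361) ≈ 0.5759
After 'present': P(author P) = 0.45·0.5759 / (0.45·0.5759 + 0.2·0.4241) ≈ 0.7534
After 'present': P(author P) = 0.45·0.7534 / (0.45·0.7534 + 0.2·0.2466) ≈ 0.8730

0.8730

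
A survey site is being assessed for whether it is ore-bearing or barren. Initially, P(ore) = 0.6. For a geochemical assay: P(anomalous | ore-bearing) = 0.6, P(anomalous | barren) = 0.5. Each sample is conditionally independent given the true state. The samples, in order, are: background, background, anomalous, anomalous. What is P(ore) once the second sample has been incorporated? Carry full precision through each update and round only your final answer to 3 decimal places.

0.490

Each posterior becomes the prior for the next update.
After 'background': P(ore) = 0.4·0.6000 / (0.4·0.6000 + 0.5·0.4000) ≈ 0.5455
After 'background': P(ore) = 0.4·0.5455 / (0.4·0.5455 + 0.5·0.4545) ≈ 0.4898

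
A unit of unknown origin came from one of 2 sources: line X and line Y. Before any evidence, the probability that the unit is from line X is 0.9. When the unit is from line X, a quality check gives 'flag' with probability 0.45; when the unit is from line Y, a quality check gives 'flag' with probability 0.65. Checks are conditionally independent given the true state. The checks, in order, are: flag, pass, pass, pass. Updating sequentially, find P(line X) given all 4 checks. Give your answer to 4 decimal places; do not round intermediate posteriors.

After 'flag': P(line X) = 0.45·0.9000 / (0.45·0.9000 + 0.65·0.1000) ≈ 0.8617
After 'pass': P(line X) = 0.55·0.8617 / (0.55·0.8617 + 0.35·0.1383) ≈ 0.9073
After 'pass': P(line X) = 0.55·0.9073 / (0.55·0.9073 + 0.35·0.0927) ≈ 0.9390
After 'pass': P(line X) = 0.55·0.9390 / (0.55·0.9390 + 0.35·0.0610) ≈ 0.9603

0.9603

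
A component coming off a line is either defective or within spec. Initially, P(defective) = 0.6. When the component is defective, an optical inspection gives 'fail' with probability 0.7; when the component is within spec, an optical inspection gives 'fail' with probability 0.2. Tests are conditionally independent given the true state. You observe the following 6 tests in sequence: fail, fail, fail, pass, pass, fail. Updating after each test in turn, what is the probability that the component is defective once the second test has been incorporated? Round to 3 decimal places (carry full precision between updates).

0.948

After 'fail': P(defective) = 0.7·0.6000 / (0.7·0.6000 + 0.2·0.4000) ≈ 0.8400
After 'fail': P(defective) = 0.7·0.8400 / (0.7·0.8400 + 0.2·0.1600) ≈ 0.9484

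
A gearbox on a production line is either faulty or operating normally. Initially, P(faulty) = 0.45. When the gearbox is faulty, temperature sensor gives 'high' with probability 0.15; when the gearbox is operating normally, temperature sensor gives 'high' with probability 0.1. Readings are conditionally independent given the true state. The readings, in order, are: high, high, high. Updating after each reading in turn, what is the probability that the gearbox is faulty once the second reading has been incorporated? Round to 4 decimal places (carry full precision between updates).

0.6480

After 'high': P(faulty) = 0.15·0.4500 / (0.15·0.4500 + 0.1·0.5500) ≈ 0.5510
After 'high': P(faulty) = 0.15·0.5510 / (0.15·0.5510 + 0.1·0.4490) ≈ 0.6480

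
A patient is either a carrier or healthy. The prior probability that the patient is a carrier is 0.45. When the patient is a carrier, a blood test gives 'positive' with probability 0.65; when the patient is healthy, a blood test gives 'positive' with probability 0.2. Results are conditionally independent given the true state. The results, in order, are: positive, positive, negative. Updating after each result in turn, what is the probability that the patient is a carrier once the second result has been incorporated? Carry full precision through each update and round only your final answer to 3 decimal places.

0.896

Each posterior becomes the prior for the next update.
After 'positive': P(carrier) = 0.65·0.4500 / (0.65·0.4500 + 0.2·0.5500) ≈ 0.7267
After 'positive': P(carrier) = 0.65·0.7267 / (0.65·0.7267 + 0.2·0.2733) ≈ 0.8963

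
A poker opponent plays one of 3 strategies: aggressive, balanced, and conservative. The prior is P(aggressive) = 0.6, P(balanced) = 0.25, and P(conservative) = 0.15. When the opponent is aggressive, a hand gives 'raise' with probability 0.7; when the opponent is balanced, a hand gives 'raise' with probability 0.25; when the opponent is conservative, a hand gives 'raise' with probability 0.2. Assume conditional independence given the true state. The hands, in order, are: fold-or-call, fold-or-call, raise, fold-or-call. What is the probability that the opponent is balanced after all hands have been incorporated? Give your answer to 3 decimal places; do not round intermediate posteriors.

0.497

Each posterior becomes the prior for the next update.
After 'fold-or-call': normaliser = 0.3·0.6000 + 0.75·0.2500 + 0.8·0.1500; P(aggressive) ≈ 0.3692, P(balanced) ≈ 0.3846, P(conservative) ≈ 0.2462
After 'fold-or-call': normaliser = 0.3·0.3692 + 0.75·0.3846 + 0.8·0.2462; P(aggressive) ≈ 0.1858, P(balanced) ≈ 0.4839, P(conservative) ≈ 0.3303
After 'raise': normaliser = 0.7·0.1858 + 0.25·0.4839 + 0.2·0.3303; P(aggressive) ≈ 0.4102, P(balanced) ≈ 0.3815, P(conservative) ≈ 0.2083
After 'fold-or-call': normaliser = 0.3·0.4102 + 0.75·0.3815 + 0.8·0.2083; P(aggressive) ≈ 0.2137, P(balanced) ≈ 0.4969, P(conservative) ≈ 0.2894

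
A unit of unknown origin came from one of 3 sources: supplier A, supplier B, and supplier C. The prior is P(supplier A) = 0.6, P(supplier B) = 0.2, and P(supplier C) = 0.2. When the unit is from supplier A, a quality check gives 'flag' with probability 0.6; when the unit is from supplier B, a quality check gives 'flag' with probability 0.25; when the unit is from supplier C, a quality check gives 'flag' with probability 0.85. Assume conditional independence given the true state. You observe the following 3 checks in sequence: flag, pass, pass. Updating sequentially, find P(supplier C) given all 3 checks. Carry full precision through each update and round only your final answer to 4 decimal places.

After 'flag': normaliser = 0.6·0.6000 + 0.25·0.2000 + 0.85·0.2000; P(supplier A) ≈ 0.6207, P(supplier B) ≈ 0.0862, P(supplier C) ≈ 0.2931
After 'pass': normaliser = 0.4·0.6207 + 0.75·0.0862 + 0.15·0.2931; P(supplier A) ≈ 0.6957, P(supplier B) ≈ 0.1812, P(supplier C) ≈ 0.1232
After 'pass': normaliser = 0.4·0.6957 + 0.75·0.1812 + 0.15·0.1232; P(supplier A) ≈ 0.6432, P(supplier B) ≈ 0.3141, P(supplier C) ≈ 0.0427

0.0427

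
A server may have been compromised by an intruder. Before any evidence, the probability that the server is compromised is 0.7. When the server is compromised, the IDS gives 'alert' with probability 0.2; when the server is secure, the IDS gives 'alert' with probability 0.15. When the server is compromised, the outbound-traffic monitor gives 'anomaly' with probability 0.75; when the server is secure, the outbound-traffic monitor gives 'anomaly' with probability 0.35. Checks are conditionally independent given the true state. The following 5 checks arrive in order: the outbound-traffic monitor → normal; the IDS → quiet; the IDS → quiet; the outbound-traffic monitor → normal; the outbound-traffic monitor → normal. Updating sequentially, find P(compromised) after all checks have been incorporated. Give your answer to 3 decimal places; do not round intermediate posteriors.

0.105

After the outbound-traffic monitor='normal': P(compromised) = 0.25·0.7000 / (0.25·0.7000 + 0.65·0.3000) ≈ 0.4730
After the IDS='quiet': P(compromised) = 0.8·0.4730 / (0.8·0.4730 + 0.85·0.5270) ≈ 0.4579
After the IDS='quiet': P(compromised) = 0.8·0.4579 / (0.8·0.4579 + 0.85·0.5421) ≈ 0.4429
After the outbound-traffic monitor='normal': P(compromised) = 0.25·0.4429 / (0.25·0.4429 + 0.65·0.5571) ≈ 0.2342
After the outbound-traffic monitor='normal': P(compromised) = 0.25·0.2342 / (0.25·0.2342 + 0.65·0.7658) ≈ 0.1052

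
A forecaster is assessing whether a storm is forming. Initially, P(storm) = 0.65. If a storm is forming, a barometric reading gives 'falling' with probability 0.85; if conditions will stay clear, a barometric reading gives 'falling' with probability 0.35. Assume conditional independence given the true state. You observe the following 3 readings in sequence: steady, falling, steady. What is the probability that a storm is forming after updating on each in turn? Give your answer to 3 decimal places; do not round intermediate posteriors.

After 'steady': P(storm) = 0.15·0.6500 / (0.15·0.6500 + 0.65·0.3500) ≈ 0.3000
After 'falling': P(storm) = 0.85·0.3000 / (0.85·0.3000 + 0.35·0.7000) ≈ 0.5100
After 'steady': P(storm) = 0.15·0.5100 / (0.15·0.5100 + 0.65·0.4900) ≈ 0.1937

0.194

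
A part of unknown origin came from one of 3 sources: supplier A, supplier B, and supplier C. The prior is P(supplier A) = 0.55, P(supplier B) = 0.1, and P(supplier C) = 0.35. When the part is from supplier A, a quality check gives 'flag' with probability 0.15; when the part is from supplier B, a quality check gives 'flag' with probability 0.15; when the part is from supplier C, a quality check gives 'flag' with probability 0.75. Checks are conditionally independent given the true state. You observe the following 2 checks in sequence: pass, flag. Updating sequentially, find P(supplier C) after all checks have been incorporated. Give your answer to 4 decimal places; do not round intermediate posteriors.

Apply Bayes' rule sequentially, carrying P(supplier C) forward.
After 'pass': normaliser = 0.85·0.5500 + 0.85·0.1000 + 0.25·0.3500; P(supplier A) ≈ 0.7305, P(supplier B) ≈ 0.1328, P(supplier C) ≈ 0.1367
After 'flag': normaliser = 0.15·0.7305 + 0.15·0.1328 + 0.75·0.1367; P(supplier A) ≈ 0.4722, P(supplier B) ≈ 0.0859, P(supplier C) ≈ 0.4419

0.4419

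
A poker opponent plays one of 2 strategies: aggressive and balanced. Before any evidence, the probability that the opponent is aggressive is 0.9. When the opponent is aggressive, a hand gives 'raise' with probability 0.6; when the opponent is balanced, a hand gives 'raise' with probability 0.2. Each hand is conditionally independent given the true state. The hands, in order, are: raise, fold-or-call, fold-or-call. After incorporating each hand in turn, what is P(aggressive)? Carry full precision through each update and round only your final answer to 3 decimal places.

0.871

After 'raise': P(aggressive) = 0.6·0.9000 / (0.6·0.9000 + 0.2·0.1000) ≈ 0.9643
After 'fold-or-call': P(aggressive) = 0.4·0.9643 / (0.4·0.9643 + 0.8·0.0357) ≈ 0.9310
After 'fold-or-call': P(aggressive) = 0.4·0.9310 / (0.4·0.9310 + 0.8·0.0690) ≈ 0.8710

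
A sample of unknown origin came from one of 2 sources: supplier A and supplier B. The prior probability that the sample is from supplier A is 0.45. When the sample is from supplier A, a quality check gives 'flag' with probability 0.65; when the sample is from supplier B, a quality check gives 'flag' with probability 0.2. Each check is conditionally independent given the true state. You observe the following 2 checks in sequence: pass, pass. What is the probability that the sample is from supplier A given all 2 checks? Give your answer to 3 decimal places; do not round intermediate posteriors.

After 'pass': P(supplier A) = 0.35·0.4500 / (0.35·0.4500 + 0.8·0.5500) ≈ 0.2636
After 'pass': P(supplier A) = 0.35·0.2636 / (0.35·0.2636 + 0.8·0.7364) ≈ 0.1354

0.135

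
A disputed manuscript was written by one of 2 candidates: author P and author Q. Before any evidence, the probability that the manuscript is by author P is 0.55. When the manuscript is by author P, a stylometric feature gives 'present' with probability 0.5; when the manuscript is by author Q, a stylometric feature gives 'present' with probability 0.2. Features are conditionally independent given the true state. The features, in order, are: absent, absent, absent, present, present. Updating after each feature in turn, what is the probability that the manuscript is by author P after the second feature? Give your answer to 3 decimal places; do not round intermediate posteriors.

After 'absent': P(author P) = 0.5·0.5500 / (0.5·0.5500 + 0.8·0.4500) ≈ 0.4331
After 'absent': P(author P) = 0.5·0.4331 / (0.5·0.4331 + 0.8·0.5669) ≈ 0.3231

0.323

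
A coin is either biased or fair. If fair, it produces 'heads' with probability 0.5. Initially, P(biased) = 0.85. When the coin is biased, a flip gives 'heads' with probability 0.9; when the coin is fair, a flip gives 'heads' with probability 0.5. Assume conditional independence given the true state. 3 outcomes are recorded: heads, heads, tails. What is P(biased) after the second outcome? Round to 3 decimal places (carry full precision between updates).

0.948

After 'heads': P(biased) = 0.9·0.8500 / (0.9·0.8500 + 0.5·0.1500) ≈ 0.9107
After 'heads': P(biased) = 0.9·0.9107 / (0.9·0.9107 + 0.5·0.0893) ≈ 0.9483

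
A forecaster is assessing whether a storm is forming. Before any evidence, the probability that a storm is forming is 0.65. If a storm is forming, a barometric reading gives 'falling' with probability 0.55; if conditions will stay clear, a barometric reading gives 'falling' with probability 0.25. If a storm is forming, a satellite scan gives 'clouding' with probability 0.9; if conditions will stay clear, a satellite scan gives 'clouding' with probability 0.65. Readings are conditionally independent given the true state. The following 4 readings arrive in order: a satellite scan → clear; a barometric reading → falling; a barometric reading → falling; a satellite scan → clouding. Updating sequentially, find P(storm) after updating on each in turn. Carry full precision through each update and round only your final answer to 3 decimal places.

After a satellite scan='clear': P(storm) = 0.1·0.6500 / (0.1·0.6500 + 0.35·0.3500) ≈ 0.3467
After a barometric reading='falling': P(storm) = 0.55·0.3467 / (0.55·0.3467 + 0.25·0.6533) ≈ 0.5386
After a barometric reading='falling': P(storm) = 0.55·0.5386 / (0.55·0.5386 + 0.25·0.4614) ≈ 0.7197
After a satellite scan='clouding': P(storm) = 0.9·0.7197 / (0.9·0.7197 + 0.65·0.2803) ≈ 0.7805

0.781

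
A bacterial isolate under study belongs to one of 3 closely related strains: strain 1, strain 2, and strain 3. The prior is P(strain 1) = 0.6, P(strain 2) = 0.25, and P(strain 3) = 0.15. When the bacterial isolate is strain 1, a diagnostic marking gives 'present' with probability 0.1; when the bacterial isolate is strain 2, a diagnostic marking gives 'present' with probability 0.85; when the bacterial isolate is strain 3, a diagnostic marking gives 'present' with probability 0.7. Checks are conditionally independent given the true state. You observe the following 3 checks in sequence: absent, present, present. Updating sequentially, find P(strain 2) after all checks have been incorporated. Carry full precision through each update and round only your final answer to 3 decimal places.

Apply Bayes' rule sequentially, carrying P(strain 2) forward.
After 'absent': normaliser = 0.9·0.6000 + 0.15·0.2500 + 0.3·0.1500; P(strain 1) ≈ 0.8675, P(strain 2) ≈ 0.0602, P(strain 3) ≈ 0.0723
After 'present': normaliser = 0.1·0.8675 + 0.85·0.0602 + 0.7·0.0723; P(strain 1) ≈ 0.4601, P(strain 2) ≈ 0.2716, P(strain 3) ≈ 0.2684
After 'present': normaliser = 0.1·0.4601 + 0.85·0.2716 + 0.7·0.2684; P(strain 1) ≈ 0.0990, P(strain 2) ≈ 0.4967, P(strain 3) ≈ 0.4043

0.497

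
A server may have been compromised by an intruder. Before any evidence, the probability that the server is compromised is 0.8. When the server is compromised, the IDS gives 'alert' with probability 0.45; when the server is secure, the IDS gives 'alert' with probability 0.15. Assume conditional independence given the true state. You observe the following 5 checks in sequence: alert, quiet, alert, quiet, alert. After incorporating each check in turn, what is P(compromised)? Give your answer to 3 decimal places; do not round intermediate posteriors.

Apply Bayes' rule sequentially, carrying P(compromised) forward.
After 'alert': P(compromised) = 0.45·0.8000 / (0.45·0.8000 + 0.15·0.2000) ≈ 0.9231
After 'quiet': P(compromised) = 0.55·0.9231 / (0.55·0.9231 + 0.85·0.0769) ≈ 0.8859
After 'alert': P(compromised) = 0.45·0.8859 / (0.45·0.8859 + 0.15·0.1141) ≈ 0.9588
After 'quiet': P(compromised) = 0.55·0.9588 / (0.55·0.9588 + 0.85·0.0412) ≈ 0.9378
After 'alert': P(compromised) = 0.45·0.9378 / (0.45·0.9378 + 0.15·0.0622) ≈ 0.9784

0.978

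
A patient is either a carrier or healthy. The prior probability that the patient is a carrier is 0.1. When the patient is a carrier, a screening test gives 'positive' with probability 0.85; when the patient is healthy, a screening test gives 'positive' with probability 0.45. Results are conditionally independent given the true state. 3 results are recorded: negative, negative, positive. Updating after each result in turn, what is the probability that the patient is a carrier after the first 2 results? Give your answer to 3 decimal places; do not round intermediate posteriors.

0.008

After 'negative': P(carrier) = 0.15·0.1000 / (0.15·0.1000 + 0.55·0.9000) ≈ 0.0294
After 'negative': P(carrier) = 0.15·0.0294 / (0.15·0.0294 + 0.55·0.9706) ≈ 0.0082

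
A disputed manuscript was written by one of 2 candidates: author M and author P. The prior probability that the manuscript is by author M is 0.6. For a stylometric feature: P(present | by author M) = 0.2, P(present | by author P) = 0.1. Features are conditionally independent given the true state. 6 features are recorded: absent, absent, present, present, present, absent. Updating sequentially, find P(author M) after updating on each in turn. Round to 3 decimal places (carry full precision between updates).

0.894

Apply Bayes' rule sequentially, carrying P(author M) forward.
After 'absent': P(author M) = 0.8·0.6000 / (0.8·0.6000 + 0.9·0.4000) ≈ 0.5714
After 'absent': P(author M) = 0.8·0.5714 / (0.8·0.5714 + 0.9·0.4286) ≈ 0.5424
After 'present': P(author M) = 0.2·0.5424 / (0.2·0.5424 + 0.1·0.4576) ≈ 0.7033
After 'present': P(author M) = 0.2·0.7033 / (0.2·0.7033 + 0.1·0.2967) ≈ 0.8258
After 'present': P(author M) = 0.2·0.8258 / (0.2·0.8258 + 0.1·0.1742) ≈ 0.9046
After 'absent': P(author M) = 0.8·0.9046 / (0.8·0.9046 + 0.9·0.0954) ≈ 0.8939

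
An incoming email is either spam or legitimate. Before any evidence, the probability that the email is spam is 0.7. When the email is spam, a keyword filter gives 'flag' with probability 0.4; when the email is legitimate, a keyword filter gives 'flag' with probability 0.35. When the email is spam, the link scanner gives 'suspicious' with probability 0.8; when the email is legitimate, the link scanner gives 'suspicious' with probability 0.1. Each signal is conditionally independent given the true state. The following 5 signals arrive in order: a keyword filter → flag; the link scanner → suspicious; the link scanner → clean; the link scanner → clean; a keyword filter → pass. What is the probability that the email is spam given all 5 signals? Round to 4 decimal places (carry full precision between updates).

0.4930

Each posterior becomes the prior for the next update.
After a keyword filter='flag': P(spam) = 0.4·0.7000 / (0.4·0.7000 + 0.35·0.3000) ≈ 0.7273
After the link scanner='suspicious': P(spam) = 0.8·0.7273 / (0.8·0.7273 + 0.1·0.2727) ≈ 0.9552
After the link scanner='clean': P(spam) = 0.2·0.9552 / (0.2·0.9552 + 0.9·0.0448) ≈ 0.8258
After the link scanner='clean': P(spam) = 0.2·0.8258 / (0.2·0.8258 + 0.9·0.1742) ≈ 0.5130
After a keyword filter='pass': P(spam) = 0.6·0.5130 / (0.6·0.5130 + 0.65·0.4870) ≈ 0.4930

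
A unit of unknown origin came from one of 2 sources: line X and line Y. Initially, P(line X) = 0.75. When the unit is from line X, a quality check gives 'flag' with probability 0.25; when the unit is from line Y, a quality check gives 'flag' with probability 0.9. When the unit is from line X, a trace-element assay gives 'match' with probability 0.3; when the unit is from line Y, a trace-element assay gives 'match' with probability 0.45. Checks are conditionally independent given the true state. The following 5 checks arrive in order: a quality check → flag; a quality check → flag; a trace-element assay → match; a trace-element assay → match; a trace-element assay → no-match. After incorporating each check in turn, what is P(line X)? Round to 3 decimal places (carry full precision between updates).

0.116

After a quality check='flag': P(line X) = 0.25·0.7500 / (0.25·0.7500 + 0.9·0.2500) ≈ 0.4545
After a quality check='flag': P(line X) = 0.25·0.4545 / (0.25·0.4545 + 0.9·0.5455) ≈ 0.1880
After a trace-element assay='match': P(line X) = 0.3·0.1880 / (0.3·0.1880 + 0.45·0.8120) ≈ 0.1337
After a trace-element assay='match': P(line X) = 0.3·0.1337 / (0.3·0.1337 + 0.45·0.8663) ≈ 0.0933
After a trace-element assay='no-match': P(line X) = 0.7·0.0933 / (0.7·0.0933 + 0.55·0.9067) ≈ 0.1158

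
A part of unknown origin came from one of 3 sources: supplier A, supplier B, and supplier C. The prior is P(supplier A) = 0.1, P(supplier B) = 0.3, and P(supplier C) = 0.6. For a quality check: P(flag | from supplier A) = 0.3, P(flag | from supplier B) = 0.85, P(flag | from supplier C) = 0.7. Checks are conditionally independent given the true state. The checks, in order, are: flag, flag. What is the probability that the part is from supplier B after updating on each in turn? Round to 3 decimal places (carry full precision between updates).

0.417

After 'flag': normaliser = 0.3·0.1000 + 0.85·0.3000 + 0.7·0.6000; P(supplier A) ≈ 0.0426, P(supplier B) ≈ 0.3617, P(supplier C) ≈ 0.5957
After 'flag': normaliser = 0.3·0.0426 + 0.85·0.3617 + 0.7·0.5957; P(supplier A) ≈ 0.0173, P(supplier B) ≈ 0.4170, P(supplier C) ≈ 0.5657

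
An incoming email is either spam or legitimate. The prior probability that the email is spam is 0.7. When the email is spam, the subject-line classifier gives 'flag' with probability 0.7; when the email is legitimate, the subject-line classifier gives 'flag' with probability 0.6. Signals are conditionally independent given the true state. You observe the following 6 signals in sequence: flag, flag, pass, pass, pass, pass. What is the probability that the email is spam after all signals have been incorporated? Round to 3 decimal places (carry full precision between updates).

0.501

After 'flag': P(spam) = 0.7·0.7000 / (0.7·0.7000 + 0.6·0.3000) ≈ 0.7313
After 'flag': P(spam) = 0.7·0.7313 / (0.7·0.7313 + 0.6·0.2687) ≈ 0.7605
After 'pass': P(spam) = 0.3·0.7605 / (0.3·0.7605 + 0.4·0.2395) ≈ 0.7043
After 'pass': P(spam) = 0.3·0.7043 / (0.3·0.7043 + 0.4·0.2957) ≈ 0.6411
After 'pass': P(spam) = 0.3·0.6411 / (0.3·0.6411 + 0.4·0.3589) ≈ 0.5726
After 'pass': P(spam) = 0.3·0.5726 / (0.3·0.5726 + 0.4·0.4274) ≈ 0.5012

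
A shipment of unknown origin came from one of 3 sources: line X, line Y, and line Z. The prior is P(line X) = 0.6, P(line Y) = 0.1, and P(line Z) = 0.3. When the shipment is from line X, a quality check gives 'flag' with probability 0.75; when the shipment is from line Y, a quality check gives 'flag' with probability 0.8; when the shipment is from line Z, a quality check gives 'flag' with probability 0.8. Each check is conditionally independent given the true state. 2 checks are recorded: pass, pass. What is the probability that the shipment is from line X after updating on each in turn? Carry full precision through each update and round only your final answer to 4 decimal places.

0.7009

After 'pass': normaliser = 0.25·0.6000 + 0.2·0.1000 + 0.2·0.3000; P(line X) ≈ 0.6522, P(line Y) ≈ 0.0870, P(line Z) ≈ 0.2609
After 'pass': normaliser = 0.25·0.6522 + 0.2·0.0870 + 0.2·0.2609; P(line X) ≈ 0.7009, P(line Y) ≈ 0.0748, P(line Z) ≈ 0.2243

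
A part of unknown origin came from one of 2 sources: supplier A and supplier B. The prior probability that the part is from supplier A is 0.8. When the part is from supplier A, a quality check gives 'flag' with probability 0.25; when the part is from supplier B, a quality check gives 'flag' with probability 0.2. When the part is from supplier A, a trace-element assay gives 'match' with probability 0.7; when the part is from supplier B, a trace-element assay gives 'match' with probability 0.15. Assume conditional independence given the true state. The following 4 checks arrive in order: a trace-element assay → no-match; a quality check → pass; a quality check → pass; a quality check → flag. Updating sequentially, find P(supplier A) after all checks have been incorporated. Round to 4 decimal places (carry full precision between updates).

Apply Bayes' rule sequentially, carrying P(supplier A) forward.
After a trace-element assay='no-match': P(supplier A) = 0.3·0.8000 / (0.3·0.8000 + 0.85·0.2000) ≈ 0.5854
After a quality check='pass': P(supplier A) = 0.75·0.5854 / (0.75·0.5854 + 0.8·0.4146) ≈ 0.5696
After a quality check='pass': P(supplier A) = 0.75·0.5696 / (0.75·0.5696 + 0.8·0.4304) ≈ 0.5537
After a quality check='flag': P(supplier A) = 0.25·0.5537 / (0.25·0.5537 + 0.2·0.4463) ≈ 0.6080

0.6080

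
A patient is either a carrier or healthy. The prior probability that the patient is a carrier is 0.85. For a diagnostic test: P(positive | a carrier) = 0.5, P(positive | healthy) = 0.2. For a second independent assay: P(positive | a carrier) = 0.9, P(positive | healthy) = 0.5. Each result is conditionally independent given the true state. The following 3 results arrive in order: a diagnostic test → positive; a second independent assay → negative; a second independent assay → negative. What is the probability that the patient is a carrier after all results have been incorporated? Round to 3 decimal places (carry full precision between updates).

After a diagnostic test='positive': P(carrier) = 0.5·0.8500 / (0.5·0.8500 + 0.2·0.1500) ≈ 0.9341
After a second independent assay='negative': P(carrier) = 0.1·0.9341 / (0.1·0.9341 + 0.5·0.0659) ≈ 0.7391
After a second independent assay='negative': P(carrier) = 0.1·0.7391 / (0.1·0.7391 + 0.5·0.2609) ≈ 0.3617

0.362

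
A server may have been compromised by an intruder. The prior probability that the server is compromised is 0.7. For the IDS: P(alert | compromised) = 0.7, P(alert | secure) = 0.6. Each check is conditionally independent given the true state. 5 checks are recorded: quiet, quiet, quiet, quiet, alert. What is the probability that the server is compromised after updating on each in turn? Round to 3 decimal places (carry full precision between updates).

After 'quiet': P(compromised) = 0.3·0.7000 / (0.3·0.7000 + 0.4·0.3000) ≈ 0.6364
After 'quiet': P(compromised) = 0.3·0.6364 / (0.3·0.6364 + 0.4·0.3636) ≈ 0.5676
After 'quiet': P(compromised) = 0.3·0.5676 / (0.3·0.5676 + 0.4·0.4324) ≈ 0.4961
After 'quiet': P(compromised) = 0.3·0.4961 / (0.3·0.4961 + 0.4·0.5039) ≈ 0.4247
After 'alert': P(compromised) = 0.7·0.4247 / (0.7·0.4247 + 0.6·0.5753) ≈ 0.4627

0.463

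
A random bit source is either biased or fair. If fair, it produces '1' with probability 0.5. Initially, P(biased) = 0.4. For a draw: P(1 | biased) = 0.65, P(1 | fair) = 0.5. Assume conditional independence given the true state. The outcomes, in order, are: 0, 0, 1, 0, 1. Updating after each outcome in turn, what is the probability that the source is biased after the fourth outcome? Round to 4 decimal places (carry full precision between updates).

After '0': P(biased) = 0.35·0.4000 / (0.35·0.4000 + 0.5·0.6000) ≈ 0.3182
After '0': P(biased) = 0.35·0.3182 / (0.35·0.3182 + 0.5·0.6818) ≈ 0.2462
After '1': P(biased) = 0.65·0.2462 / (0.65·0.2462 + 0.5·0.7538) ≈ 0.2981
After '0': P(biased) = 0.35·0.2981 / (0.35·0.2981 + 0.5·0.7019) ≈ 0.2291

0.2291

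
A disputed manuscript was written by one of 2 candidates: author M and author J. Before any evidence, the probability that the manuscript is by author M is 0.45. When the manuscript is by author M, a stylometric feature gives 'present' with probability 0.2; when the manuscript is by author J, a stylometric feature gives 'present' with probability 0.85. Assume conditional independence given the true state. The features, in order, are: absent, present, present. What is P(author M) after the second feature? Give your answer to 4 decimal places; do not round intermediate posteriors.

After 'absent': P(author M) = 0.8·0.4500 / (0.8·0.4500 + 0.15·0.5500) ≈ 0.8136
After 'present': P(author M) = 0.2·0.8136 / (0.2·0.8136 + 0.85·0.1864) ≈ 0.5066

0.5066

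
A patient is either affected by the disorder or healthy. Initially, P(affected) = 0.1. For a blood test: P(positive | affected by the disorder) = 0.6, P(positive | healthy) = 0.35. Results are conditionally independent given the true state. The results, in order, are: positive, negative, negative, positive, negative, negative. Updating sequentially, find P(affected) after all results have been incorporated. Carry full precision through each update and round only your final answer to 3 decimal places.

After 'positive': P(affected) = 0.6·0.1000 / (0.6·0.1000 + 0.35·0.9000) ≈ 0.1600
After 'negative': P(affected) = 0.4·0.1600 / (0.4·0.1600 + 0.65·0.8400) ≈ 0.1049
After 'negative': P(affected) = 0.4·0.1049 / (0.4·0.1049 + 0.65·0.8951) ≈ 0.0673
After 'positive': P(affected) = 0.6·0.0673 / (0.6·0.0673 + 0.35·0.9327) ≈ 0.1100
After 'negative': P(affected) = 0.4·0.1100 / (0.4·0.1100 + 0.65·0.8900) ≈ 0.0707
After 'negative': P(affected) = 0.4·0.0707 / (0.4·0.0707 + 0.65·0.9293) ≈ 0.0447

0.045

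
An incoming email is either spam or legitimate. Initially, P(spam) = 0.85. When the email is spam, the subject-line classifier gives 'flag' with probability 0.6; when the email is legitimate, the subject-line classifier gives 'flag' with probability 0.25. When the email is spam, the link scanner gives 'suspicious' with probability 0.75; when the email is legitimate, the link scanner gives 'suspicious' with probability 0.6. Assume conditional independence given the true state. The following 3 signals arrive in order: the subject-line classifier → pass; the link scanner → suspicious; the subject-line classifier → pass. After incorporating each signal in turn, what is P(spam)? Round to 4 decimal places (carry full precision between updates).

0.6683

After the subject-line classifier='pass': P(spam) = 0.4·0.8500 / (0.4·0.8500 + 0.75·0.1500) ≈ 0.7514
After the link scanner='suspicious': P(spam) = 0.75·0.7514 / (0.75·0.7514 + 0.6·0.2486) ≈ 0.7907
After the subject-line classifier='pass': P(spam) = 0.4·0.7907 / (0.4·0.7907 + 0.75·0.2093) ≈ 0.6683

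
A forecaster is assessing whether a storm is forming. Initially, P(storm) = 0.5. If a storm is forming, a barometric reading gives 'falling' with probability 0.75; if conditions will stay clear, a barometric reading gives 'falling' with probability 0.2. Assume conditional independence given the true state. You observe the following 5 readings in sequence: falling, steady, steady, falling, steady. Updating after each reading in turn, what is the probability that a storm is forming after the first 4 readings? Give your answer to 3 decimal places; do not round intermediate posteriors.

After 'falling': P(storm) = 0.75·0.5000 / (0.75·0.5000 + 0.2·0.5000) ≈ 0.7895
After 'steady': P(storm) = 0.25·0.7895 / (0.25·0.7895 + 0.8·0.2105) ≈ 0.5396
After 'steady': P(storm) = 0.25·0.5396 / (0.25·0.5396 + 0.8·0.4604) ≈ 0.2680
After 'falling': P(storm) = 0.75·0.2680 / (0.75·0.2680 + 0.2·0.7320) ≈ 0.5786

0.579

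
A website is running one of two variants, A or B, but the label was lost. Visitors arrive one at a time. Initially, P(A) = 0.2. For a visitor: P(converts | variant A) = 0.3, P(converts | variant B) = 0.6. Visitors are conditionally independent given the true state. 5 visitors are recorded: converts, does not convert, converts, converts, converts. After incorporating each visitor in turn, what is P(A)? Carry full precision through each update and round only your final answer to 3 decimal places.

Each posterior becomes the prior for the next update.
After 'converts': P(A) = 0.3·0.2000 / (0.3·0.2000 + 0.6·0.8000) ≈ 0.1111
After 'does not convert': P(A) = 0.7·0.1111 / (0.7·0.1111 + 0.4·0.8889) ≈ 0.1795
After 'converts': P(A) = 0.3·0.1795 / (0.3·0.1795 + 0.6·0.8205) ≈ 0.0986
After 'converts': P(A) = 0.3·0.0986 / (0.3·0.0986 + 0.6·0.9014) ≈ 0.0519
After 'converts': P(A) = 0.3·0.0519 / (0.3·0.0519 + 0.6·0.9481) ≈ 0.0266

0.027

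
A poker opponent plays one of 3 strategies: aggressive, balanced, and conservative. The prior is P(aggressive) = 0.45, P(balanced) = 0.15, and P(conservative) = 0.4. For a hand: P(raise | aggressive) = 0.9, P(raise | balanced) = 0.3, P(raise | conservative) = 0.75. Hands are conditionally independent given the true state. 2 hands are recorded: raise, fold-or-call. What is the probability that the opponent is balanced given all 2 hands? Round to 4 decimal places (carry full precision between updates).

Apply Bayes' rule sequentially, carrying P(balanced) forward.
After 'raise': normaliser = 0.9·0.4500 + 0.3·0.1500 + 0.75·0.4000; P(aggressive) ≈ 0.5400, P(balanced) ≈ 0.0600, P(conservative) ≈ 0.4000
After 'fold-or-call': normaliser = 0.1·0.5400 + 0.7·0.0600 + 0.25·0.4000; P(aggressive) ≈ 0.2755, P(balanced) ≈ 0.2143, P(conservative) ≈ 0.5102

0.2143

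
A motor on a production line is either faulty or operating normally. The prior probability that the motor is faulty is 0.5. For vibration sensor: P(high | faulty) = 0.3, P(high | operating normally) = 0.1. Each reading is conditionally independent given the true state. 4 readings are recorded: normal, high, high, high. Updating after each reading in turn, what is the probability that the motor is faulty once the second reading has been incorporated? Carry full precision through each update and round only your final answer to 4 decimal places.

After 'normal': P(faulty) = 0.7·0.5000 / (0.7·0.5000 + 0.9·0.5000) ≈ 0.4375
After 'high': P(faulty) = 0.3·0.4375 / (0.3·0.4375 + 0.1·0.5625) ≈ 0.7000

0.7000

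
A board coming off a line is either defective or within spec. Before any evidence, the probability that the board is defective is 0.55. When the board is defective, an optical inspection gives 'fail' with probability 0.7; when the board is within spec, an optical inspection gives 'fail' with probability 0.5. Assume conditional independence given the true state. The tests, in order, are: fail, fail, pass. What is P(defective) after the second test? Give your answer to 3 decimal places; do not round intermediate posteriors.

After 'fail': P(defective) = 0.7·0.5500 / (0.7·0.5500 + 0.5·0.4500) ≈ 0.6311
After 'fail': P(defective) = 0.7·0.6311 / (0.7·0.6311 + 0.5·0.3689) ≈ 0.7055

0.705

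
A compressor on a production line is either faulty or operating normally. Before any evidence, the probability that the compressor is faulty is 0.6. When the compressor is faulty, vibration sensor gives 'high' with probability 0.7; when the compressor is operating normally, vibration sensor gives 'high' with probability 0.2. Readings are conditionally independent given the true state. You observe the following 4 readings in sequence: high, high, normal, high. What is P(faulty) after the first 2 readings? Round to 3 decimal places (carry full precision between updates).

0.948

After 'high': P(faulty) = 0.7·0.6000 / (0.7·0.6000 + 0.2·0.4000) ≈ 0.8400
After 'high': P(faulty) = 0.7·0.8400 / (0.7·0.8400 + 0.2·0.1600) ≈ 0.9484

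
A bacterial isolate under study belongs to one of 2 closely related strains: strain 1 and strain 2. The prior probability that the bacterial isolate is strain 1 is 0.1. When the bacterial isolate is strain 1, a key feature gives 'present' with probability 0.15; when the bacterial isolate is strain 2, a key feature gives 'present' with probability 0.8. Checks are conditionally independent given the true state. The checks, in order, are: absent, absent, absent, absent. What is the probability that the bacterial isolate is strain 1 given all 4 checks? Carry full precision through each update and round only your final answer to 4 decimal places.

0.9732

After 'absent': P(strain 1) = 0.85·0.1000 / (0.85·0.1000 + 0.2·0.9000) ≈ 0.3208
After 'absent': P(strain 1) = 0.85·0.3208 / (0.85·0.3208 + 0.2·0.6792) ≈ 0.6674
After 'absent': P(strain 1) = 0.85·0.6674 / (0.85·0.6674 + 0.2·0.3326) ≈ 0.8951
After 'absent': P(strain 1) = 0.85·0.8951 / (0.85·0.8951 + 0.2·0.1049) ≈ 0.9732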